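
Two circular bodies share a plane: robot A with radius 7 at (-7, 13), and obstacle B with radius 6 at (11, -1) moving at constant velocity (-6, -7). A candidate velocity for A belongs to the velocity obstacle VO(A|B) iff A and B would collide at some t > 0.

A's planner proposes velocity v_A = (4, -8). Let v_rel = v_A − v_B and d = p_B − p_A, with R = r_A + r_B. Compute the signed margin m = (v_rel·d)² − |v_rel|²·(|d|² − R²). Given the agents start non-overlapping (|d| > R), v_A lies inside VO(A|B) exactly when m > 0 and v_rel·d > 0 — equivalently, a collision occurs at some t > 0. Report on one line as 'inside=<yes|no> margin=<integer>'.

d = (18, -14),  |d|² = 520;  R = 7+6 = 13,  c = 520−13² = 351
v_rel = (10, -1),  |v_rel|² = 101;  v_rel·d = (10)·(18) + (-1)·(-14) = 194
101·t² − 388·t + 351 = 0  ⇒  m = 194² − 101·351 = 2185
m = 2185 > 0,  v_rel·d = 194 > 0  ⇒  inside

inside=yes margin=2185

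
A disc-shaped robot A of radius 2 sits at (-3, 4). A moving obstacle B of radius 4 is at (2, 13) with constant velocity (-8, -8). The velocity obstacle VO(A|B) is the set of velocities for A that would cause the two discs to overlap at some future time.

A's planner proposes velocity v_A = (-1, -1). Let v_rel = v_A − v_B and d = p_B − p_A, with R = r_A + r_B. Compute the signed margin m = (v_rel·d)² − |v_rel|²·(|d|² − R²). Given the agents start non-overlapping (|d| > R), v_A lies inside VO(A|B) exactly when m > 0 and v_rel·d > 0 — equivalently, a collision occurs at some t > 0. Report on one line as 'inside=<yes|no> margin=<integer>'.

d = (5, 9),  |d|² = 106;  R = 2+4 = 6,  c = 106−6² = 70
v_rel = (7, 7),  |v_rel|² = 98;  v_rel·d = (7)·(5) + (7)·(9) = 98
98·t² − 196·t + 70 = 0  ⇒  m = 98² − 98·70 = 2744
m = 2744 > 0,  v_rel·d = 98 > 0  ⇒  inside

inside=yes margin=2744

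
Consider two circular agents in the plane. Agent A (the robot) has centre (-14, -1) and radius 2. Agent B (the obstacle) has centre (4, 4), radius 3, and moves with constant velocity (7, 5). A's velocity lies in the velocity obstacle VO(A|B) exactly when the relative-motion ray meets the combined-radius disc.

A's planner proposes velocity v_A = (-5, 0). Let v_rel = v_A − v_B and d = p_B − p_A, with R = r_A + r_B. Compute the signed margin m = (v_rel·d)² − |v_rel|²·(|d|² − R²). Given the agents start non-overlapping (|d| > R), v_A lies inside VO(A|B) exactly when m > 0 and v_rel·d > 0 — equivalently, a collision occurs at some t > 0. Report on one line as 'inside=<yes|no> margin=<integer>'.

d = (18, 5),  |d|² = 349;  R = 2+3 = 5,  c = 349−5² = 324
v_rel = (-12, -5),  |v_rel|² = 169;  v_rel·d = (-12)·(18) + (-5)·(5) = -241
169·t² + 482·t + 324 = 0  ⇒  m = (-241)² − 169·324 = 3325
m = 3325 > 0,  v_rel·d = -241 < 0  ⇒  outside

inside=no margin=3325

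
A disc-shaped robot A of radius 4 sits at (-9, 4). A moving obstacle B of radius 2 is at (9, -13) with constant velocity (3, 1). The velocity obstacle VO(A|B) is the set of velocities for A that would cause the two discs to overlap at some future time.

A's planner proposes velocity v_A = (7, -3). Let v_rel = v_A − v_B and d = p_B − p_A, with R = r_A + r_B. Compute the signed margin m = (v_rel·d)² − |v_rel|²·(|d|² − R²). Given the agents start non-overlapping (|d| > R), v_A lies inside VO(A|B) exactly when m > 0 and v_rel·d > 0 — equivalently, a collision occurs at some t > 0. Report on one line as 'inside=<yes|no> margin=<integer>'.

d = (18, -17),  |d|² = 613;  R = 4+2 = 6,  c = 613−6² = 577
v_rel = (4, -4),  |v_rel|² = 32;  v_rel·d = (4)·(18) + (-4)·(-17) = 140
32·t² − 280·t + 577 = 0  ⇒  m = 140² − 32·577 = 1136
m = 1136 > 0,  v_rel·d = 140 > 0  ⇒  inside

inside=yes margin=1136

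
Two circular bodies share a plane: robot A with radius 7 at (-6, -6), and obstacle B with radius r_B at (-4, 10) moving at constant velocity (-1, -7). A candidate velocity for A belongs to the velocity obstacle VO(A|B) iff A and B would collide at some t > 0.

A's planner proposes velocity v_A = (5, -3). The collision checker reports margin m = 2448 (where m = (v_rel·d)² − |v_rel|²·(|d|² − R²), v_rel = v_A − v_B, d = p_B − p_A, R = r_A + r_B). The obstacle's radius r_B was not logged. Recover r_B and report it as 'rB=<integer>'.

m = 2448
d = (2, 16);  v_rel = (6, 4),  |v_rel|² = 52
v_rel×d = (6)·(16) − (4)·(2) = 88
since m = R²·52 − 88²:  R² = (7744 + 2448) / 52 = 196
R = √196 = 14  ⇒  r_B = 14 − 7 = 7

rB=7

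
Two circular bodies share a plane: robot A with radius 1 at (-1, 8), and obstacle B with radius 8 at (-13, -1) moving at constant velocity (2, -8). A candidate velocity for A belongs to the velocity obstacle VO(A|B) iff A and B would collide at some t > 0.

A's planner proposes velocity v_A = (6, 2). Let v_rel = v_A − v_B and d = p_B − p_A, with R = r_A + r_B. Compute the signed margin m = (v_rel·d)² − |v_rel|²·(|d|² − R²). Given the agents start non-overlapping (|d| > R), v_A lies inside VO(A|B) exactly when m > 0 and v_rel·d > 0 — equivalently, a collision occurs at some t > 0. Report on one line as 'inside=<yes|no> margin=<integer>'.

d = (-12, -9),  |d|² = 225;  R = 1+8 = 9,  c = 225−9² = 144
v_rel = (4, 10),  |v_rel|² = 116;  v_rel·d = (4)·(-12) + (10)·(-9) = -138
116·t² + 276·t + 144 = 0  ⇒  m = (-138)² − 116·144 = 2340
m = 2340 > 0,  v_rel·d = -138 < 0  ⇒  outside

inside=no margin=2340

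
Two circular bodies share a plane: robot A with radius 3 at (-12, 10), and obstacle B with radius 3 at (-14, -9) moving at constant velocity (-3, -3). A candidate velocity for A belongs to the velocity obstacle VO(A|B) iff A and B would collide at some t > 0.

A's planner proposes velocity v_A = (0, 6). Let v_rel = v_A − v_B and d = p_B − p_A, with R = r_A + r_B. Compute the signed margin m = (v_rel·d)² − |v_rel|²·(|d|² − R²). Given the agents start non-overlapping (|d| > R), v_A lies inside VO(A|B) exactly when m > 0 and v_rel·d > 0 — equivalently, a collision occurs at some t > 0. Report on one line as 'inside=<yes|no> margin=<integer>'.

d = (-2, -19),  |d|² = 365;  R = 3+3 = 6,  c = 365−6² = 329
v_rel = (3, 9),  |v_rel|² = 90;  v_rel·d = (3)·(-2) + (9)·(-19) = -177
90·t² + 354·t + 329 = 0  ⇒  m = (-177)² − 90·329 = 1719
m = 1719 > 0,  v_rel·d = -177 < 0  ⇒  outside

inside=no margin=1719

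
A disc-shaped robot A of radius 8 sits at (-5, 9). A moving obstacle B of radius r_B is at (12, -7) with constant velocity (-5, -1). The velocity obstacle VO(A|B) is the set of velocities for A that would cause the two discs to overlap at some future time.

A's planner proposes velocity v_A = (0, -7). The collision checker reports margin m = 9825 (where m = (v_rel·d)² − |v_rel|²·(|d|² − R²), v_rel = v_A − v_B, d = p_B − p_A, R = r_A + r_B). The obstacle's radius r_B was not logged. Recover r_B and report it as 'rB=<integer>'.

m = 9825
d = (17, -16);  v_rel = (5, -6),  |v_rel|² = 61
v_rel×d = (5)·(-16) − (-6)·(17) = 22
since m = R²·61 − 22²:  R² = (484 + 9825) / 61 = 169
R = √169 = 13  ⇒  r_B = 13 − 8 = 5

rB=5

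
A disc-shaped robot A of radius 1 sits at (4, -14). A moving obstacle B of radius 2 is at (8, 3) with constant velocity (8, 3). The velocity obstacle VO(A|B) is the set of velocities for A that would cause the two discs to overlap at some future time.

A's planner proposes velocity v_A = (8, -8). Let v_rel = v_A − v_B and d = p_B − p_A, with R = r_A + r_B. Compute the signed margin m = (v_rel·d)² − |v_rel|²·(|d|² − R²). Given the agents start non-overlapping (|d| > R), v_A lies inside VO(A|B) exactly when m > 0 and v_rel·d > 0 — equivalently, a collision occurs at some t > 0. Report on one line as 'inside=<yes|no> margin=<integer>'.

d = (4, 17),  |d|² = 305;  R = 1+2 = 3,  c = 305−3² = 296
v_rel = (0, -11),  |v_rel|² = 121;  v_rel·d = (0)·(4) + (-11)·(17) = -187
121·t² + 374·t + 296 = 0  ⇒  m = (-187)² − 121·296 = -847
m = -847 < 0,  v_rel·d = -187 < 0  ⇒  outside

inside=no margin=-847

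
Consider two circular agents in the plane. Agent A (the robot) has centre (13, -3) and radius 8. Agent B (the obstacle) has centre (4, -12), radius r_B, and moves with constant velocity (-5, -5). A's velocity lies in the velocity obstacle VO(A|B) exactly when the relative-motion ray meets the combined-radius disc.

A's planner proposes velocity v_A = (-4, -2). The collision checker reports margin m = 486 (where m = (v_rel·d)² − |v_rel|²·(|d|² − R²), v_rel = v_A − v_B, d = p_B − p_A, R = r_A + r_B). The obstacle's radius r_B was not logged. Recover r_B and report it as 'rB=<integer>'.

m = 486
d = (-9, -9);  v_rel = (1, 3),  |v_rel|² = 10
v_rel×d = (1)·(-9) − (3)·(-9) = 18
since m = R²·10 − 18²:  R² = (324 + 486) / 10 = 81
R = √81 = 9  ⇒  r_B = 9 − 8 = 1

rB=1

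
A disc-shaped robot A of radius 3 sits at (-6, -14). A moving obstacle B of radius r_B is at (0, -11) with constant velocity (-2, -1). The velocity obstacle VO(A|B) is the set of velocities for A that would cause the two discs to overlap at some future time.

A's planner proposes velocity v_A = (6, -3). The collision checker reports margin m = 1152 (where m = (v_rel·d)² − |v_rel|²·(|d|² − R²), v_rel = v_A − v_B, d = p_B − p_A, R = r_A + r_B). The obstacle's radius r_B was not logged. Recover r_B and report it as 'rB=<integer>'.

m = 1152
d = (6, 3);  v_rel = (8, -2),  |v_rel|² = 68
v_rel×d = (8)·(3) − (-2)·(6) = 36
since m = R²·68 − 36²:  R² = (1296 + 1152) / 68 = 36
R = √36 = 6  ⇒  r_B = 6 − 3 = 3

rB=3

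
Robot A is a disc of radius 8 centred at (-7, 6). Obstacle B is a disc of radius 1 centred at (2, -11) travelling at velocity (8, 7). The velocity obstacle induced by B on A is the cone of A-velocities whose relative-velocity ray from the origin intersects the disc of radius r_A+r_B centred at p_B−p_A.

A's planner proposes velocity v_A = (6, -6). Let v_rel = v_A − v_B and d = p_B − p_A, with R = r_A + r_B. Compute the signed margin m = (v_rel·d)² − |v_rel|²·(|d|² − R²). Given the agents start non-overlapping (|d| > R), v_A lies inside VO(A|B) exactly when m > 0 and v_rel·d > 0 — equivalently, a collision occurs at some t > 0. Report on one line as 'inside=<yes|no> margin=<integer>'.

d = (9, -17),  |d|² = 370;  R = 8+1 = 9,  c = 370−9² = 289
v_rel = (-2, -13),  |v_rel|² = 173;  v_rel·d = (-2)·(9) + (-13)·(-17) = 203
173·t² − 406·t + 289 = 0  ⇒  m = 203² − 173·289 = -8788
m = -8788 < 0,  v_rel·d = 203 > 0  ⇒  outside

inside=no margin=-8788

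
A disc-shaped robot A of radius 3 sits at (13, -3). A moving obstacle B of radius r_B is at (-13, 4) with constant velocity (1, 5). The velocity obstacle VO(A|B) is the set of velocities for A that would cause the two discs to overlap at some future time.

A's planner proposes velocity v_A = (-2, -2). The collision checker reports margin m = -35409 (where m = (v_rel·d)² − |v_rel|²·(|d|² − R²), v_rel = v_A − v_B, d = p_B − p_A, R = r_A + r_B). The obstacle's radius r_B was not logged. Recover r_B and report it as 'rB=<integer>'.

m = -35409
d = (-26, 7);  v_rel = (-3, -7),  |v_rel|² = 58
v_rel×d = (-3)·(7) − (-7)·(-26) = -203
since m = R²·58 − (-203)²:  R² = (41209 + -35409) / 58 = 100
R = √100 = 10  ⇒  r_B = 10 − 3 = 7

rB=7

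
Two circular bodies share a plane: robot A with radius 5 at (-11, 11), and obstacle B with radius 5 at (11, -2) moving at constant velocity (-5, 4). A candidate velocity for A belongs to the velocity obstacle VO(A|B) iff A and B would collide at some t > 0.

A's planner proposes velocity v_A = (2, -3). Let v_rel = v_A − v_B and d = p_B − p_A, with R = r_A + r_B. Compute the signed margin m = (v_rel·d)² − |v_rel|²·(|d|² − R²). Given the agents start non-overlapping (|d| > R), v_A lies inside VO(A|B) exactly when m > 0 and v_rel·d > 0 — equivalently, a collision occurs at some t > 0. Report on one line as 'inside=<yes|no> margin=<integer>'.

d = (22, -13),  |d|² = 653;  R = 5+5 = 10,  c = 653−10² = 553
v_rel = (7, -7),  |v_rel|² = 98;  v_rel·d = (7)·(22) + (-7)·(-13) = 245
98·t² − 490·t + 553 = 0  ⇒  m = 245² − 98·553 = 5831
m = 5831 > 0,  v_rel·d = 245 > 0  ⇒  inside

inside=yes margin=5831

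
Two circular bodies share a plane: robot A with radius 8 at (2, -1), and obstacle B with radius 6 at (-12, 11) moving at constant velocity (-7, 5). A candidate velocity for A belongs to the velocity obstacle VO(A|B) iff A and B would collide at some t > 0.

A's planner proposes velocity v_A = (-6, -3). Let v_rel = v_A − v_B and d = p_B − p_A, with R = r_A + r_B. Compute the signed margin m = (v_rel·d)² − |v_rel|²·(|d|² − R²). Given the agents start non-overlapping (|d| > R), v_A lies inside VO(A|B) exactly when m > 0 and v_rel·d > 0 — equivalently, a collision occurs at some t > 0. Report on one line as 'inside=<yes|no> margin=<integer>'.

d = (-14, 12),  |d|² = 340;  R = 8+6 = 14,  c = 340−14² = 144
v_rel = (1, -8),  |v_rel|² = 65;  v_rel·d = (1)·(-14) + (-8)·(12) = -110
65·t² + 220·t + 144 = 0  ⇒  m = (-110)² − 65·144 = 2740
m = 2740 > 0,  v_rel·d = -110 < 0  ⇒  outside

inside=no margin=2740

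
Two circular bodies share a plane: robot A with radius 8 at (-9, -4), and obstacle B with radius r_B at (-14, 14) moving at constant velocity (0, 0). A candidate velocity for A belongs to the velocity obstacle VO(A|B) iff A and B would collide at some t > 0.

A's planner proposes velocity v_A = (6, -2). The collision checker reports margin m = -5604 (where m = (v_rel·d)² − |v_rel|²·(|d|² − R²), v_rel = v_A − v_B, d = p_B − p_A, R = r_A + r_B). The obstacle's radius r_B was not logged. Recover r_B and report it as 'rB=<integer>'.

m = -5604
d = (-5, 18);  v_rel = (6, -2),  |v_rel|² = 40
v_rel×d = (6)·(18) − (-2)·(-5) = 98
since m = R²·40 − 98²:  R² = (9604 + -5604) / 40 = 100
R = √100 = 10  ⇒  r_B = 10 − 8 = 2

rB=2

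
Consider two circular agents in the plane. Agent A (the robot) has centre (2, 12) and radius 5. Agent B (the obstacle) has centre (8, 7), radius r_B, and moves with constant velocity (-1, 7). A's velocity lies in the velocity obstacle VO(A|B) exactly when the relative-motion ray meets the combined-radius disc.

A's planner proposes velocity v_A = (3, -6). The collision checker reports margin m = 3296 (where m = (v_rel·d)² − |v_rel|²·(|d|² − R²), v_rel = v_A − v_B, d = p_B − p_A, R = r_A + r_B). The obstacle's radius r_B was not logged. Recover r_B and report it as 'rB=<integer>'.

m = 3296
d = (6, -5);  v_rel = (4, -13),  |v_rel|² = 185
v_rel×d = (4)·(-5) − (-13)·(6) = 58
since m = R²·185 − 58²:  R² = (3364 + 3296) / 185 = 36
R = √36 = 6  ⇒  r_B = 6 − 5 = 1

rB=1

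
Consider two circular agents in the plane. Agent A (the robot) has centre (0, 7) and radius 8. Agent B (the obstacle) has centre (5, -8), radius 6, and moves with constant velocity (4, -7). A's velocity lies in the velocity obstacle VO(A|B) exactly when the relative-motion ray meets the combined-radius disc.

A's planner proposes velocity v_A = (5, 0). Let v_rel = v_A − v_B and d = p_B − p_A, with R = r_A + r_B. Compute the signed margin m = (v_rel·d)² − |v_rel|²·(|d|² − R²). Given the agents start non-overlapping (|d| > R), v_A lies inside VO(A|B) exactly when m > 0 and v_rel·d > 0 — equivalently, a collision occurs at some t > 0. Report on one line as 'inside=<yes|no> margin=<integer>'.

d = (5, -15),  |d|² = 250;  R = 8+6 = 14,  c = 250−14² = 54
v_rel = (1, 7),  |v_rel|² = 50;  v_rel·d = (1)·(5) + (7)·(-15) = -100
50·t² + 200·t + 54 = 0  ⇒  m = (-100)² − 50·54 = 7300
m = 7300 > 0,  v_rel·d = -100 < 0  ⇒  outside

inside=no margin=7300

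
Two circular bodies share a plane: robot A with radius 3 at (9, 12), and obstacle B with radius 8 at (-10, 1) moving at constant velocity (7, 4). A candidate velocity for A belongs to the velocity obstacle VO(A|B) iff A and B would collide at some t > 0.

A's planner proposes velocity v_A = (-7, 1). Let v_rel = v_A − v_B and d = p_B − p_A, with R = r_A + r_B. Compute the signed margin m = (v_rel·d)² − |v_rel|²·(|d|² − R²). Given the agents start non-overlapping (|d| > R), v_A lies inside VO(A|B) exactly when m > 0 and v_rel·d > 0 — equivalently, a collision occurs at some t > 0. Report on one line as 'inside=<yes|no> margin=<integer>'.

d = (-19, -11),  |d|² = 482;  R = 3+8 = 11,  c = 482−11² = 361
v_rel = (-14, -3),  |v_rel|² = 205;  v_rel·d = (-14)·(-19) + (-3)·(-11) = 299
205·t² − 598·t + 361 = 0  ⇒  m = 299² − 205·361 = 15396
m = 15396 > 0,  v_rel·d = 299 > 0  ⇒  inside

inside=yes margin=15396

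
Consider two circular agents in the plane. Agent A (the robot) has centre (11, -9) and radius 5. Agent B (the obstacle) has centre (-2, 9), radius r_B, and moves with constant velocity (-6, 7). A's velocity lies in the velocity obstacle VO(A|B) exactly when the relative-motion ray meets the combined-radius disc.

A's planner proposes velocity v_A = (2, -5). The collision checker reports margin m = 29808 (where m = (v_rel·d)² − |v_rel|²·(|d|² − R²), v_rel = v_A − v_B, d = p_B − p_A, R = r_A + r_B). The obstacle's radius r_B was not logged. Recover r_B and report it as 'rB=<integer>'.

m = 29808
d = (-13, 18);  v_rel = (8, -12),  |v_rel|² = 208
v_rel×d = (8)·(18) − (-12)·(-13) = -12
since m = R²·208 − (-12)²:  R² = (144 + 29808) / 208 = 144
R = √144 = 12  ⇒  r_B = 12 − 5 = 7

rB=7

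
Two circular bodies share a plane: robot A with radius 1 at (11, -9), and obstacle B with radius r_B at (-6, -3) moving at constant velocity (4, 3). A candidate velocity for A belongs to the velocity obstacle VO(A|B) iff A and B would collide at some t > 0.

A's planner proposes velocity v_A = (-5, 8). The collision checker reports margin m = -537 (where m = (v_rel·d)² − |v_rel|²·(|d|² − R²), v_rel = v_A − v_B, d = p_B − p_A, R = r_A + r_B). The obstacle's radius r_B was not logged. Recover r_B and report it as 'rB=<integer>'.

m = -537
d = (-17, 6);  v_rel = (-9, 5),  |v_rel|² = 106
v_rel×d = (-9)·(6) − (5)·(-17) = 31
since m = R²·106 − 31²:  R² = (961 + -537) / 106 = 4
R = √4 = 2  ⇒  r_B = 2 − 1 = 1

rB=1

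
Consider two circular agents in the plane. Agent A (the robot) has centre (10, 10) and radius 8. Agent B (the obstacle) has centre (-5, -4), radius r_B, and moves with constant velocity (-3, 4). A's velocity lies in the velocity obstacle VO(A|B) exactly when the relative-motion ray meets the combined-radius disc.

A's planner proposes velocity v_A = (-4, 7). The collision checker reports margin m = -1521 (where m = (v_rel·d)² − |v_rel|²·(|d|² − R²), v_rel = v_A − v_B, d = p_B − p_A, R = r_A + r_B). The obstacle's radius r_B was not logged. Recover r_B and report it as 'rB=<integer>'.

m = -1521
d = (-15, -14);  v_rel = (-1, 3),  |v_rel|² = 10
v_rel×d = (-1)·(-14) − (3)·(-15) = 59
since m = R²·10 − 59²:  R² = (3481 + -1521) / 10 = 196
R = √196 = 14  ⇒  r_B = 14 − 8 = 6

rB=6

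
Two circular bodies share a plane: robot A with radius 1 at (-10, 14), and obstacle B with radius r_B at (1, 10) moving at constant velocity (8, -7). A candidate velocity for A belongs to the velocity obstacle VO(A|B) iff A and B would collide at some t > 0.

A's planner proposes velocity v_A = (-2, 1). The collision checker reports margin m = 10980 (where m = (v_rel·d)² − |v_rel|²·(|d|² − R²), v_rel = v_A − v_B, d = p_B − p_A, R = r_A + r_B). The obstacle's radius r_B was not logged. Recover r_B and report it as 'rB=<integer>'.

m = 10980
d = (11, -4);  v_rel = (-10, 8),  |v_rel|² = 164
v_rel×d = (-10)·(-4) − (8)·(11) = -48
since m = R²·164 − (-48)²:  R² = (2304 + 10980) / 164 = 81
R = √81 = 9  ⇒  r_B = 9 − 1 = 8

rB=8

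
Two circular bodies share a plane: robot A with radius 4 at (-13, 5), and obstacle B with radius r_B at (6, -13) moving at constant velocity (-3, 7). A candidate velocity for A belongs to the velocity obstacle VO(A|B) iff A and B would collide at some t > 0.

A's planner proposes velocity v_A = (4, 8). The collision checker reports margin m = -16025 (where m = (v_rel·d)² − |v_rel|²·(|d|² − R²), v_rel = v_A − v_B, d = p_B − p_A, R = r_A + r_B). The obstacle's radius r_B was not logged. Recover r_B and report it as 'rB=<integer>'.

m = -16025
d = (19, -18);  v_rel = (7, 1),  |v_rel|² = 50
v_rel×d = (7)·(-18) − (1)·(19) = -145
since m = R²·50 − (-145)²:  R² = (21025 + -16025) / 50 = 100
R = √100 = 10  ⇒  r_B = 10 − 4 = 6

rB=6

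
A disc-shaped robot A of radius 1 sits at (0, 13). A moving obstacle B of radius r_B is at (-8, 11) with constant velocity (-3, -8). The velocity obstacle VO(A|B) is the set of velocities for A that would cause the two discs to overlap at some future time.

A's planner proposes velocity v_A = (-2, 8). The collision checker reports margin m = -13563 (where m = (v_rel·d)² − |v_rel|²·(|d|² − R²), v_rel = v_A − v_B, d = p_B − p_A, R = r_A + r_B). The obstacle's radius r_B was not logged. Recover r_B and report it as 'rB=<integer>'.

m = -13563
d = (-8, -2);  v_rel = (1, 16),  |v_rel|² = 257
v_rel×d = (1)·(-2) − (16)·(-8) = 126
since m = R²·257 − 126²:  R² = (15876 + -13563) / 257 = 9
R = √9 = 3  ⇒  r_B = 3 − 1 = 2

rB=2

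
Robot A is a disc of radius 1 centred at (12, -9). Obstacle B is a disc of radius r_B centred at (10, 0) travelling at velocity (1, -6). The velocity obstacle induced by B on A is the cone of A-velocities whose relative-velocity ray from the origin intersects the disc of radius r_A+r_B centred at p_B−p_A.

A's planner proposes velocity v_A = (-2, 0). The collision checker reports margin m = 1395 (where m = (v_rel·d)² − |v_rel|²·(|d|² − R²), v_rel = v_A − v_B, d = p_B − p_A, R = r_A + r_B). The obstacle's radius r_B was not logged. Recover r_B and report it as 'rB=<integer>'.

m = 1395
d = (-2, 9);  v_rel = (-3, 6),  |v_rel|² = 45
v_rel×d = (-3)·(9) − (6)·(-2) = -15
since m = R²·45 − (-15)²:  R² = (225 + 1395) / 45 = 36
R = √36 = 6  ⇒  r_B = 6 − 1 = 5

rB=5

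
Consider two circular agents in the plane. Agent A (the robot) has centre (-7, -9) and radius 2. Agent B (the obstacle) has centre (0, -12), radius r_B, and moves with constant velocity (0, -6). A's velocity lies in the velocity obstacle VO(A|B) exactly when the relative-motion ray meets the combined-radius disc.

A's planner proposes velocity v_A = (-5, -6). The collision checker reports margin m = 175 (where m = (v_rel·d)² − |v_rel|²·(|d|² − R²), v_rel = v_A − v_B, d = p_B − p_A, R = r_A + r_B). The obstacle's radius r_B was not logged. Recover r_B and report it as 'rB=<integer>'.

m = 175
d = (7, -3);  v_rel = (-5, 0),  |v_rel|² = 25
v_rel×d = (-5)·(-3) − (0)·(7) = 15
since m = R²·25 − 15²:  R² = (225 + 175) / 25 = 16
R = √16 = 4  ⇒  r_B = 4 − 2 = 2

rB=2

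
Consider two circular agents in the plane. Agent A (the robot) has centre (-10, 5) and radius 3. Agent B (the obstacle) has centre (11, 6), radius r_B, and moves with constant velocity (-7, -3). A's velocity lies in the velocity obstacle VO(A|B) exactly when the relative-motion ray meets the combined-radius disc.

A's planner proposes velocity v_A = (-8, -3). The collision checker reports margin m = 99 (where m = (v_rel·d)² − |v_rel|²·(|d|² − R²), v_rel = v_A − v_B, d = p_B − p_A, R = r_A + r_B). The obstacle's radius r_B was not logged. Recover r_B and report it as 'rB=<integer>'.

m = 99
d = (21, 1);  v_rel = (-1, 0),  |v_rel|² = 1
v_rel×d = (-1)·(1) − (0)·(21) = -1
since m = R²·1 − (-1)²:  R² = (1 + 99) / 1 = 100
R = √100 = 10  ⇒  r_B = 10 − 3 = 7

rB=7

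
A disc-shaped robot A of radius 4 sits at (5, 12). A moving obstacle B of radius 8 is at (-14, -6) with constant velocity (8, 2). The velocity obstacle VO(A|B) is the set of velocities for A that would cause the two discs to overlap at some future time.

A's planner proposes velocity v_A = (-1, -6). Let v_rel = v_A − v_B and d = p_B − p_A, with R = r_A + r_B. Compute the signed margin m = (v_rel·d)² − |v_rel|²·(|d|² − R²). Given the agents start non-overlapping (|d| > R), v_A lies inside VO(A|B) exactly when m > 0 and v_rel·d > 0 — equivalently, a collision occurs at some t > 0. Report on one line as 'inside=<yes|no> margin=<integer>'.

d = (-19, -18),  |d|² = 685;  R = 4+8 = 12,  c = 685−12² = 541
v_rel = (-9, -8),  |v_rel|² = 145;  v_rel·d = (-9)·(-19) + (-8)·(-18) = 315
145·t² − 630·t + 541 = 0  ⇒  m = 315² − 145·541 = 20780
m = 20780 > 0,  v_rel·d = 315 > 0  ⇒  inside

inside=yes margin=20780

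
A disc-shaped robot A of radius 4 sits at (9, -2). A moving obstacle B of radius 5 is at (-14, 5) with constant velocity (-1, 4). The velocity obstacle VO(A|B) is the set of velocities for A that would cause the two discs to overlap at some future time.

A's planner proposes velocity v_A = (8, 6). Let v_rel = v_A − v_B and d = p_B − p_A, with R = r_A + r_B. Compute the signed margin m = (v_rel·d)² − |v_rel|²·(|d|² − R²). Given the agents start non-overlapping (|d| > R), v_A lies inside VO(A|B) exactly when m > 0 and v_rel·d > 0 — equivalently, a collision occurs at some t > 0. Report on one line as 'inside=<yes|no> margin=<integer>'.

d = (-23, 7),  |d|² = 578;  R = 4+5 = 9,  c = 578−9² = 497
v_rel = (9, 2),  |v_rel|² = 85;  v_rel·d = (9)·(-23) + (2)·(7) = -193
85·t² + 386·t + 497 = 0  ⇒  m = (-193)² − 85·497 = -4996
m = -4996 < 0,  v_rel·d = -193 < 0  ⇒  outside

inside=no margin=-4996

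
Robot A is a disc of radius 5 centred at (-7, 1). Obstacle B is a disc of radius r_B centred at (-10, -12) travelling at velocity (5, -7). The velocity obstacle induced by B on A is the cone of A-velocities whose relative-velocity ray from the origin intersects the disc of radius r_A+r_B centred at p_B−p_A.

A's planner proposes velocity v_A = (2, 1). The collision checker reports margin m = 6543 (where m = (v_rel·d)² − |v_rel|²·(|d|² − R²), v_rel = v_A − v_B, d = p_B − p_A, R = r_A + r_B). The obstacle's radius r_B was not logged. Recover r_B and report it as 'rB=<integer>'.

m = 6543
d = (-3, -13);  v_rel = (-3, 8),  |v_rel|² = 73
v_rel×d = (-3)·(-13) − (8)·(-3) = 63
since m = R²·73 − 63²:  R² = (3969 + 6543) / 73 = 144
R = √144 = 12  ⇒  r_B = 12 − 5 = 7

rB=7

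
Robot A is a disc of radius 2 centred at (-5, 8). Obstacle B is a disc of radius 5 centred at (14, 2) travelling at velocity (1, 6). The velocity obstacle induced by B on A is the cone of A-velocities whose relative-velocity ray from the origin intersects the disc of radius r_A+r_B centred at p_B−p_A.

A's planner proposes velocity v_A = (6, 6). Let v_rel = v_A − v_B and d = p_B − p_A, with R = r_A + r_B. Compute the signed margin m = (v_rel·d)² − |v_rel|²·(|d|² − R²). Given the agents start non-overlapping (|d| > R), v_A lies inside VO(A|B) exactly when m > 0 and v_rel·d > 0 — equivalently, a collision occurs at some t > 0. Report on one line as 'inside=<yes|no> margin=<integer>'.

d = (19, -6),  |d|² = 397;  R = 2+5 = 7,  c = 397−7² = 348
v_rel = (5, 0),  |v_rel|² = 25;  v_rel·d = (5)·(19) + (0)·(-6) = 95
25·t² − 190·t + 348 = 0  ⇒  m = 95² − 25·348 = 325
m = 325 > 0,  v_rel·d = 95 > 0  ⇒  inside

inside=yes margin=325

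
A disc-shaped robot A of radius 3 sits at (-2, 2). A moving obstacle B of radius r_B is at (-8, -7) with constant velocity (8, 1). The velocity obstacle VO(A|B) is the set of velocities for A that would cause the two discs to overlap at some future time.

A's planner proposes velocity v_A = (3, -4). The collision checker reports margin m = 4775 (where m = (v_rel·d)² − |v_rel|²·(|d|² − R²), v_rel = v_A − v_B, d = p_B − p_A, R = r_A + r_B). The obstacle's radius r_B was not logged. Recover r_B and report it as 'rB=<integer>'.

m = 4775
d = (-6, -9);  v_rel = (-5, -5),  |v_rel|² = 50
v_rel×d = (-5)·(-9) − (-5)·(-6) = 15
since m = R²·50 − 15²:  R² = (225 + 4775) / 50 = 100
R = √100 = 10  ⇒  r_B = 10 − 3 = 7

rB=7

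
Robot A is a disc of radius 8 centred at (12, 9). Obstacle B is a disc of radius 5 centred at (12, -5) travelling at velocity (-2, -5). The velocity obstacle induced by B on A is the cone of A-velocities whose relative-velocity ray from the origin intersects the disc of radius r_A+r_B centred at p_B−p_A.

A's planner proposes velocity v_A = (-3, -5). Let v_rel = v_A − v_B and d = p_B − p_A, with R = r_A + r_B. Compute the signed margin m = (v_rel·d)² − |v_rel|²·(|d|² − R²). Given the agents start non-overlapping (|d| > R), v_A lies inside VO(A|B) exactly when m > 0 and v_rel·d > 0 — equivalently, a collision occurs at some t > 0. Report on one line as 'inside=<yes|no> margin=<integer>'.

d = (0, -14),  |d|² = 196;  R = 8+5 = 13,  c = 196−13² = 27
v_rel = (-1, 0),  |v_rel|² = 1;  v_rel·d = (-1)·(0) + (0)·(-14) = 0
1·t² − 0·t + 27 = 0  ⇒  m = 0² − 1·27 = -27
m = -27 < 0,  v_rel·d = 0 = 0  ⇒  outside

inside=no margin=-27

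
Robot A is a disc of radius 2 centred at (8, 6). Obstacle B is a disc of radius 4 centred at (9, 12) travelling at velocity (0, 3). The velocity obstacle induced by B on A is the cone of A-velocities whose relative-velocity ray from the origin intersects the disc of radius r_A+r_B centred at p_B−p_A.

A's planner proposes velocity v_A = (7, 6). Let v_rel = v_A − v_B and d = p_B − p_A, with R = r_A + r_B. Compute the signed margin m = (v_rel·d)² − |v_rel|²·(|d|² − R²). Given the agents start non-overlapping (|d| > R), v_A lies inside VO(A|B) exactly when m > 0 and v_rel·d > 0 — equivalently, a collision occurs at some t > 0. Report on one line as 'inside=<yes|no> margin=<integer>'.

d = (1, 6),  |d|² = 37;  R = 2+4 = 6,  c = 37−6² = 1
v_rel = (7, 3),  |v_rel|² = 58;  v_rel·d = (7)·(1) + (3)·(6) = 25
58·t² − 50·t + 1 = 0  ⇒  m = 25² − 58·1 = 567
m = 567 > 0,  v_rel·d = 25 > 0  ⇒  inside

inside=yes margin=567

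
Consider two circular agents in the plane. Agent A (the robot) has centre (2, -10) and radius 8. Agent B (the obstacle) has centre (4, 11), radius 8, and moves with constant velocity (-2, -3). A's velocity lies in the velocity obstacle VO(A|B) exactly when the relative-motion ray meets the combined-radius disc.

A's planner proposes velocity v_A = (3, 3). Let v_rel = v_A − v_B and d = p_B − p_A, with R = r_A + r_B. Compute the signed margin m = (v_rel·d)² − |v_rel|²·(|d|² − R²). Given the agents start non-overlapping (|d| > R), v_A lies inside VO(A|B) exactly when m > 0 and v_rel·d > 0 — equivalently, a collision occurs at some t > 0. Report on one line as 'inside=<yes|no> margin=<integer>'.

d = (2, 21),  |d|² = 445;  R = 8+8 = 16,  c = 445−16² = 189
v_rel = (5, 6),  |v_rel|² = 61;  v_rel·d = (5)·(2) + (6)·(21) = 136
61·t² − 272·t + 189 = 0  ⇒  m = 136² − 61·189 = 6967
m = 6967 > 0,  v_rel·d = 136 > 0  ⇒  inside

inside=yes margin=6967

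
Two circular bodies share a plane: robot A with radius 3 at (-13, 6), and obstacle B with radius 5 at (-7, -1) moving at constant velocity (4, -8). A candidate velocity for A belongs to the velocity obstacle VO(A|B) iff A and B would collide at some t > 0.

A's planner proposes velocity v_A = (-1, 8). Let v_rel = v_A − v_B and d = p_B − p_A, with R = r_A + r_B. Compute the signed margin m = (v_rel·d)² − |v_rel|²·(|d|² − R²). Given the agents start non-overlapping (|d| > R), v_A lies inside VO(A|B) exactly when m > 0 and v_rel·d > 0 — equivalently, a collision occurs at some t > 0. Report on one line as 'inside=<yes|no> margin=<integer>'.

d = (6, -7),  |d|² = 85;  R = 3+5 = 8,  c = 85−8² = 21
v_rel = (-5, 16),  |v_rel|² = 281;  v_rel·d = (-5)·(6) + (16)·(-7) = -142
281·t² + 284·t + 21 = 0  ⇒  m = (-142)² − 281·21 = 14263
m = 14263 > 0,  v_rel·d = -142 < 0  ⇒  outside

inside=no margin=14263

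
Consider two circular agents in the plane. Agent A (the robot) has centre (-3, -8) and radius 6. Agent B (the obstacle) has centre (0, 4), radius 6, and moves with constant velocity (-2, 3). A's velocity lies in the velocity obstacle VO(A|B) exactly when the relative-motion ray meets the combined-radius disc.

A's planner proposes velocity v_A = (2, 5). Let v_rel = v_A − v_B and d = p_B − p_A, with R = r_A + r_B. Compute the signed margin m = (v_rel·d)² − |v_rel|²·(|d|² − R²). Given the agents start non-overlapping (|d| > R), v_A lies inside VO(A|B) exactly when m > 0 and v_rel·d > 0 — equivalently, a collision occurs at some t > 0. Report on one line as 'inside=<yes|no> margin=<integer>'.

d = (3, 12),  |d|² = 153;  R = 6+6 = 12,  c = 153−12² = 9
v_rel = (4, 2),  |v_rel|² = 20;  v_rel·d = (4)·(3) + (2)·(12) = 36
20·t² − 72·t + 9 = 0  ⇒  m = 36² − 20·9 = 1116
m = 1116 > 0,  v_rel·d = 36 > 0  ⇒  inside

inside=yes margin=1116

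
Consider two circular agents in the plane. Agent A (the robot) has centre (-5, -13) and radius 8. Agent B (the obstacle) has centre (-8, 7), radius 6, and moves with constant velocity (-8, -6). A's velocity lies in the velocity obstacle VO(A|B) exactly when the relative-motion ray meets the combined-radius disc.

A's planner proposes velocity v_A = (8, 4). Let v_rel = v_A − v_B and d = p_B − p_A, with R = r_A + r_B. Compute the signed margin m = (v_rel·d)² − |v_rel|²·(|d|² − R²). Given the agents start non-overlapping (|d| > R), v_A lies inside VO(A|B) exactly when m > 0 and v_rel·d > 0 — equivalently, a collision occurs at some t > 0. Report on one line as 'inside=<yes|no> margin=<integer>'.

d = (-3, 20),  |d|² = 409;  R = 8+6 = 14,  c = 409−14² = 213
v_rel = (16, 10),  |v_rel|² = 356;  v_rel·d = (16)·(-3) + (10)·(20) = 152
356·t² − 304·t + 213 = 0  ⇒  m = 152² − 356·213 = -52724
m = -52724 < 0,  v_rel·d = 152 > 0  ⇒  outside

inside=no margin=-52724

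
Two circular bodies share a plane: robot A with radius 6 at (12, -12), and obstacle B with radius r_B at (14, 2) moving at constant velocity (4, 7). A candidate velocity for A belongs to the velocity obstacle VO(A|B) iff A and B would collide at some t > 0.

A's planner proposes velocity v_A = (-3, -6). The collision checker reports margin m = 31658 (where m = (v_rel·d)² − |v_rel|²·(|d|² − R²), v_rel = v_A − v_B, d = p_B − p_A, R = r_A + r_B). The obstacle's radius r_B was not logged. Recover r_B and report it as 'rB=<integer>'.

m = 31658
d = (2, 14);  v_rel = (-7, -13),  |v_rel|² = 218
v_rel×d = (-7)·(14) − (-13)·(2) = -72
since m = R²·218 − (-72)²:  R² = (5184 + 31658) / 218 = 169
R = √169 = 13  ⇒  r_B = 13 − 6 = 7

rB=7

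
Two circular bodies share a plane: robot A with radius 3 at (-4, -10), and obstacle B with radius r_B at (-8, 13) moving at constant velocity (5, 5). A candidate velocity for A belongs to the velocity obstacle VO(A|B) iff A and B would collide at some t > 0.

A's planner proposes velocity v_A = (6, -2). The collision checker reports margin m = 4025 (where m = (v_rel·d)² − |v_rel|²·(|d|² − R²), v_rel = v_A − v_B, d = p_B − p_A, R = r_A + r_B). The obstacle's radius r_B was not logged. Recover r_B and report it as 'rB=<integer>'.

m = 4025
d = (-4, 23);  v_rel = (1, -7),  |v_rel|² = 50
v_rel×d = (1)·(23) − (-7)·(-4) = -5
since m = R²·50 − (-5)²:  R² = (25 + 4025) / 50 = 81
R = √81 = 9  ⇒  r_B = 9 − 3 = 6

rB=6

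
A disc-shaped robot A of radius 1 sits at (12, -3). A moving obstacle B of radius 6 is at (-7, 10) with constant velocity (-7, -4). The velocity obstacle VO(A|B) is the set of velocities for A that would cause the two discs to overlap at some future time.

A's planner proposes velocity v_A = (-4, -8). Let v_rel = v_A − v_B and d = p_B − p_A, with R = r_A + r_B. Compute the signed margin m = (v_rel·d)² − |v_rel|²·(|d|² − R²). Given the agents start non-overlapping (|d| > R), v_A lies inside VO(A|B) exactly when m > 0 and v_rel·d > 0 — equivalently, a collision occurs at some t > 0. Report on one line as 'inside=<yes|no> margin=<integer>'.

d = (-19, 13),  |d|² = 530;  R = 1+6 = 7,  c = 530−7² = 481
v_rel = (3, -4),  |v_rel|² = 25;  v_rel·d = (3)·(-19) + (-4)·(13) = -109
25·t² + 218·t + 481 = 0  ⇒  m = (-109)² − 25·481 = -144
m = -144 < 0,  v_rel·d = -109 < 0  ⇒  outside

inside=no margin=-144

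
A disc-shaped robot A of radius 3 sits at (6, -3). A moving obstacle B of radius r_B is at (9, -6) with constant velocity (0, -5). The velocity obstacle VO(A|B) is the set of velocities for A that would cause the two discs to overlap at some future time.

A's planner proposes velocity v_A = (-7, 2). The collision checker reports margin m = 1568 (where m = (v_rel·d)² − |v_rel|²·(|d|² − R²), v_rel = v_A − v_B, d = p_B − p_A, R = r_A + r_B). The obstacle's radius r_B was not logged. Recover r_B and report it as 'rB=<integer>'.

m = 1568
d = (3, -3);  v_rel = (-7, 7),  |v_rel|² = 98
v_rel×d = (-7)·(-3) − (7)·(3) = 0
since m = R²·98 − 0²:  R² = (0 + 1568) / 98 = 16
R = √16 = 4  ⇒  r_B = 4 − 3 = 1

rB=1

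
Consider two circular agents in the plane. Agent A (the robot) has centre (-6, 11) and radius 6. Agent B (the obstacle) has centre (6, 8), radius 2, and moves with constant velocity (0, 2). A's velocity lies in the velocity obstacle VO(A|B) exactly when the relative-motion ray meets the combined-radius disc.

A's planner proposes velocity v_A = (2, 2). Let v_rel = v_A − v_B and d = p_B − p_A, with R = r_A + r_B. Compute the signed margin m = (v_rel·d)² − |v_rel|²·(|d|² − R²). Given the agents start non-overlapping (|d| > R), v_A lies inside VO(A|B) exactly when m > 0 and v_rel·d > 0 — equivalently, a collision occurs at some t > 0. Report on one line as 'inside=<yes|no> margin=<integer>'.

d = (12, -3),  |d|² = 153;  R = 6+2 = 8,  c = 153−8² = 89
v_rel = (2, 0),  |v_rel|² = 4;  v_rel·d = (2)·(12) + (0)·(-3) = 24
4·t² − 48·t + 89 = 0  ⇒  m = 24² − 4·89 = 220
m = 220 > 0,  v_rel·d = 24 > 0  ⇒  inside

inside=yes margin=220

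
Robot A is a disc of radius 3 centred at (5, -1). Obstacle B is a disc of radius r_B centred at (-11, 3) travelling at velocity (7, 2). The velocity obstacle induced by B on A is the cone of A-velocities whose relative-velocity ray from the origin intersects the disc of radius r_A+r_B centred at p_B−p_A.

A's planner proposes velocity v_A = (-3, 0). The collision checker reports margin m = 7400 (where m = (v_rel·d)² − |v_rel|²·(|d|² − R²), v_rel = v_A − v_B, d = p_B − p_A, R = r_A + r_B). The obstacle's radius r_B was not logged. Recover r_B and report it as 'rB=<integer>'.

m = 7400
d = (-16, 4);  v_rel = (-10, -2),  |v_rel|² = 104
v_rel×d = (-10)·(4) − (-2)·(-16) = -72
since m = R²·104 − (-72)²:  R² = (5184 + 7400) / 104 = 121
R = √121 = 11  ⇒  r_B = 11 − 3 = 8

rB=8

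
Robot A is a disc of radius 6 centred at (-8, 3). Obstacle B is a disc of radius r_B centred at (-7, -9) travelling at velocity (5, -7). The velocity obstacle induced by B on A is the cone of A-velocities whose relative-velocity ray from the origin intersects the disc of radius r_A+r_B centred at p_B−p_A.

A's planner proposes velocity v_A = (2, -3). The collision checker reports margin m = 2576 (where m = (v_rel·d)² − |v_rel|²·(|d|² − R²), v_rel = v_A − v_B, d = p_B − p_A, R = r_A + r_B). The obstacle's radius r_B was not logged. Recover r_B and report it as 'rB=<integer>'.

m = 2576
d = (1, -12);  v_rel = (-3, 4),  |v_rel|² = 25
v_rel×d = (-3)·(-12) − (4)·(1) = 32
since m = R²·25 − 32²:  R² = (1024 + 2576) / 25 = 144
R = √144 = 12  ⇒  r_B = 12 − 6 = 6

rB=6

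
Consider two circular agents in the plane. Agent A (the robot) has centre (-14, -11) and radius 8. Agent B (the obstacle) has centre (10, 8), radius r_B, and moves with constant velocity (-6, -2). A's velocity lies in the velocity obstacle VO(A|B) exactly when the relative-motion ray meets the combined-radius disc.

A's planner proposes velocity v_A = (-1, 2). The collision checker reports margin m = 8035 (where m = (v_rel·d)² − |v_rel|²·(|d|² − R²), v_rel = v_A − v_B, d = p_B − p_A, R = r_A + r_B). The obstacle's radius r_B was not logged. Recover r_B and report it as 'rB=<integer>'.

m = 8035
d = (24, 19);  v_rel = (5, 4),  |v_rel|² = 41
v_rel×d = (5)·(19) − (4)·(24) = -1
since m = R²·41 − (-1)²:  R² = (1 + 8035) / 41 = 196
R = √196 = 14  ⇒  r_B = 14 − 8 = 6

rB=6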